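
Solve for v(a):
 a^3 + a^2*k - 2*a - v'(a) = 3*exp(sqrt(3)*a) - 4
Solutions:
 v(a) = C1 + a^4/4 + a^3*k/3 - a^2 + 4*a - sqrt(3)*exp(sqrt(3)*a)


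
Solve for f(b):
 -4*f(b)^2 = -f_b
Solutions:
 f(b) = -1/(C1 + 4*b)


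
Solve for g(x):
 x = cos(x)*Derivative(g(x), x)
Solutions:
 g(x) = C1 + Integral(x/cos(x), x)


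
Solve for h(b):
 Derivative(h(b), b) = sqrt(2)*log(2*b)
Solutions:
 h(b) = C1 + sqrt(2)*b*log(b) - sqrt(2)*b + sqrt(2)*b*log(2)


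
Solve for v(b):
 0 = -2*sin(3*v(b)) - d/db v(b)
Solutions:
 v(b) = -acos((-C1 - exp(12*b))/(C1 - exp(12*b)))/3 + 2*pi/3
 v(b) = acos((-C1 - exp(12*b))/(C1 - exp(12*b)))/3


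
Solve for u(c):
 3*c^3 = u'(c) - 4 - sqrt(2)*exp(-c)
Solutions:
 u(c) = C1 + 3*c^4/4 + 4*c - sqrt(2)*exp(-c)


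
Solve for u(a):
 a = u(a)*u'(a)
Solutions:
 u(a) = -sqrt(C1 + a^2)
 u(a) = sqrt(C1 + a^2)


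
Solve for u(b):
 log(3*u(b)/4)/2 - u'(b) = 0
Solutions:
 2*Integral(1/(-log(_y) - log(3) + 2*log(2)), (_y, u(b))) = C1 - b


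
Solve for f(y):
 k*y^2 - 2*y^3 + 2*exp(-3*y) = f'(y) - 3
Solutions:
 f(y) = C1 + k*y^3/3 - y^4/2 + 3*y - 2*exp(-3*y)/3


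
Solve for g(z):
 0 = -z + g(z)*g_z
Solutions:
 g(z) = -sqrt(C1 + z^2)
 g(z) = sqrt(C1 + z^2)


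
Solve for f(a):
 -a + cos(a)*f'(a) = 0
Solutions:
 f(a) = C1 + Integral(a/cos(a), a)


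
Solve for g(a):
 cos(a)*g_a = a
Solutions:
 g(a) = C1 + Integral(a/cos(a), a)


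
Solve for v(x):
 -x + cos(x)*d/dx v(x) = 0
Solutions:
 v(x) = C1 + Integral(x/cos(x), x)


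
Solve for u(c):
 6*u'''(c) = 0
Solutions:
 u(c) = C1 + C2*c + C3*c^2


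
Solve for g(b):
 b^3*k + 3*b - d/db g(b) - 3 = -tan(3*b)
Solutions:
 g(b) = C1 + b^4*k/4 + 3*b^2/2 - 3*b - log(cos(3*b))/3


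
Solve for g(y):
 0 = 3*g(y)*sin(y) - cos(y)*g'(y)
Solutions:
 g(y) = C1/cos(y)^3


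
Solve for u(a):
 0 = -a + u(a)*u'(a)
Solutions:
 u(a) = -sqrt(C1 + a^2)
 u(a) = sqrt(C1 + a^2)


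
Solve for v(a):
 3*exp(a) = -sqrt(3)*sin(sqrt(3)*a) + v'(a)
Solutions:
 v(a) = C1 + 3*exp(a) - cos(sqrt(3)*a)


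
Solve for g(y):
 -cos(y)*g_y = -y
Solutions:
 g(y) = C1 + Integral(y/cos(y), y)


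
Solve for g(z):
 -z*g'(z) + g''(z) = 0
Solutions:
 g(z) = C1 + C2*erfi(sqrt(2)*z/2)


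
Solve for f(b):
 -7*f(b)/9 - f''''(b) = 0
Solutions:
 f(b) = (C1*sin(sqrt(6)*7^(1/4)*b/6) + C2*cos(sqrt(6)*7^(1/4)*b/6))*exp(-sqrt(6)*7^(1/4)*b/6) + (C3*sin(sqrt(6)*7^(1/4)*b/6) + C4*cos(sqrt(6)*7^(1/4)*b/6))*exp(sqrt(6)*7^(1/4)*b/6)


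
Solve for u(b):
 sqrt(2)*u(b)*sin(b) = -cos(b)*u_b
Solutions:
 u(b) = C1*cos(b)^(sqrt(2))


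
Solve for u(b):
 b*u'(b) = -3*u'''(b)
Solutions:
 u(b) = C1 + Integral(C2*airyai(-3^(2/3)*b/3) + C3*airybi(-3^(2/3)*b/3), b)


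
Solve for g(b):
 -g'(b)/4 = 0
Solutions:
 g(b) = C1


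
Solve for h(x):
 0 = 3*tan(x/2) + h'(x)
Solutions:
 h(x) = C1 + 6*log(cos(x/2))


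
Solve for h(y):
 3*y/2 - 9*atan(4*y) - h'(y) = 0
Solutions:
 h(y) = C1 + 3*y^2/4 - 9*y*atan(4*y) + 9*log(16*y^2 + 1)/8


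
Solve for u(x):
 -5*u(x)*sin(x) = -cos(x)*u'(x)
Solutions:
 u(x) = C1/cos(x)^5


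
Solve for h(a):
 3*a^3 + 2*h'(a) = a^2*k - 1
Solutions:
 h(a) = C1 - 3*a^4/8 + a^3*k/6 - a/2


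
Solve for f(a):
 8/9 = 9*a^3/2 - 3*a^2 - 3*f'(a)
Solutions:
 f(a) = C1 + 3*a^4/8 - a^3/3 - 8*a/27


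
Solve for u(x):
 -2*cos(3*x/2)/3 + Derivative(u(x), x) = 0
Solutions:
 u(x) = C1 + 4*sin(3*x/2)/9


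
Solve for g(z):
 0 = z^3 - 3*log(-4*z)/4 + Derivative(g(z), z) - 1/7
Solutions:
 g(z) = C1 - z^4/4 + 3*z*log(-z)/4 + z*(-17 + 42*log(2))/28


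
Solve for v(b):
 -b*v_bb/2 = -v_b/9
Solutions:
 v(b) = C1 + C2*b^(11/9)


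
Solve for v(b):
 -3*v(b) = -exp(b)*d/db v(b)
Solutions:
 v(b) = C1*exp(-3*exp(-b))


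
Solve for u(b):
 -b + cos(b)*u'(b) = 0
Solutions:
 u(b) = C1 + Integral(b/cos(b), b)


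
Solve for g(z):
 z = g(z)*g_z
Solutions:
 g(z) = -sqrt(C1 + z^2)
 g(z) = sqrt(C1 + z^2)


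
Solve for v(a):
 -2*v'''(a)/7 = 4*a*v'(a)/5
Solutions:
 v(a) = C1 + Integral(C2*airyai(-14^(1/3)*5^(2/3)*a/5) + C3*airybi(-14^(1/3)*5^(2/3)*a/5), a)


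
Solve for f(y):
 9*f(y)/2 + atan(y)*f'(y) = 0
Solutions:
 f(y) = C1*exp(-9*Integral(1/atan(y), y)/2)


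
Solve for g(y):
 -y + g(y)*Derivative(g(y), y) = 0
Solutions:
 g(y) = -sqrt(C1 + y^2)
 g(y) = sqrt(C1 + y^2)


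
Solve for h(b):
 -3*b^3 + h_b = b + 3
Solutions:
 h(b) = C1 + 3*b^4/4 + b^2/2 + 3*b


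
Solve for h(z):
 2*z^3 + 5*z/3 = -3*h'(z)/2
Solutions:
 h(z) = C1 - z^4/3 - 5*z^2/9


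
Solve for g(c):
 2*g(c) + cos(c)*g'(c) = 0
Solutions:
 g(c) = C1*(sin(c) - 1)/(sin(c) + 1)


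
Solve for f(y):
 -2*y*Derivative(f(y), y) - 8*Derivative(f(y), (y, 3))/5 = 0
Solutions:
 f(y) = C1 + Integral(C2*airyai(-10^(1/3)*y/2) + C3*airybi(-10^(1/3)*y/2), y)


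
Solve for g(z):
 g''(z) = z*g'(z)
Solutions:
 g(z) = C1 + C2*erfi(sqrt(2)*z/2)


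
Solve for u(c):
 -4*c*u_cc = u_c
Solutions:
 u(c) = C1 + C2*c^(3/4)


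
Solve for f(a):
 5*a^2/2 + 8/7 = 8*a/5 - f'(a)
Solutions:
 f(a) = C1 - 5*a^3/6 + 4*a^2/5 - 8*a/7


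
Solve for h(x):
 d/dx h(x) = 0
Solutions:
 h(x) = C1


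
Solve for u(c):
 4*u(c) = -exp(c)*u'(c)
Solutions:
 u(c) = C1*exp(4*exp(-c))


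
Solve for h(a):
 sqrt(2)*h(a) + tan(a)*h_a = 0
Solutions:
 h(a) = C1/sin(a)^(sqrt(2))


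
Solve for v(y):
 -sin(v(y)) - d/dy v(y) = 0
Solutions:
 v(y) = -acos((-C1 - exp(2*y))/(C1 - exp(2*y))) + 2*pi
 v(y) = acos((-C1 - exp(2*y))/(C1 - exp(2*y)))


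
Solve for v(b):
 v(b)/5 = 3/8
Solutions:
 v(b) = 15/8


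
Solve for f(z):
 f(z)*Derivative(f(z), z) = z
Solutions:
 f(z) = -sqrt(C1 + z^2)
 f(z) = sqrt(C1 + z^2)


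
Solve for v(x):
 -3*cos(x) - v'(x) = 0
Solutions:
 v(x) = C1 - 3*sin(x)


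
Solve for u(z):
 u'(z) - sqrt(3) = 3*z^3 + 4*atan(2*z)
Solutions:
 u(z) = C1 + 3*z^4/4 + 4*z*atan(2*z) + sqrt(3)*z - log(4*z^2 + 1)


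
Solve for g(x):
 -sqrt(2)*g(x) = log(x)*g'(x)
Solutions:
 g(x) = C1*exp(-sqrt(2)*li(x))


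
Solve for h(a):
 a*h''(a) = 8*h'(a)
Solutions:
 h(a) = C1 + C2*a^9


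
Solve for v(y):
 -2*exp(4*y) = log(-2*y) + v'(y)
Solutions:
 v(y) = C1 - y*log(-y) + y*(1 - log(2)) - exp(4*y)/2


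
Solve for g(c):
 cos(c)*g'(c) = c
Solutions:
 g(c) = C1 + Integral(c/cos(c), c)


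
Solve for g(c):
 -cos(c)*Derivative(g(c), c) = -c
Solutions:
 g(c) = C1 + Integral(c/cos(c), c)


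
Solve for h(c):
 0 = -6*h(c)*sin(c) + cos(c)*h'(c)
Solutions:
 h(c) = C1/cos(c)^6


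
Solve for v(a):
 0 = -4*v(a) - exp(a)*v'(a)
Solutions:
 v(a) = C1*exp(4*exp(-a))


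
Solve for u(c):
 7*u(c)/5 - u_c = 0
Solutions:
 u(c) = C1*exp(7*c/5)


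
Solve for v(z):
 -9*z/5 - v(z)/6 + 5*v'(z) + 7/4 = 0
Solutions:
 v(z) = C1*exp(z/30) - 54*z/5 - 627/2


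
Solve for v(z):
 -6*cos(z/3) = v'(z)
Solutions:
 v(z) = C1 - 18*sin(z/3)


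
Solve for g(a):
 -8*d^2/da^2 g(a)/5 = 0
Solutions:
 g(a) = C1 + C2*a


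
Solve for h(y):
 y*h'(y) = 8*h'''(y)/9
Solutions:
 h(y) = C1 + Integral(C2*airyai(3^(2/3)*y/2) + C3*airybi(3^(2/3)*y/2), y)


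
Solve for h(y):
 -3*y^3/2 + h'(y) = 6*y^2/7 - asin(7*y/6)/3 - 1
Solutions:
 h(y) = C1 + 3*y^4/8 + 2*y^3/7 - y*asin(7*y/6)/3 - y - sqrt(36 - 49*y^2)/21


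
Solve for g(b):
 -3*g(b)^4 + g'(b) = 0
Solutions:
 g(b) = (-1/(C1 + 9*b))^(1/3)
 g(b) = (-1/(C1 + 3*b))^(1/3)*(-3^(2/3) - 3*3^(1/6)*I)/6
 g(b) = (-1/(C1 + 3*b))^(1/3)*(-3^(2/3) + 3*3^(1/6)*I)/6


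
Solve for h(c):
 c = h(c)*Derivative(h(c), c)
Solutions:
 h(c) = -sqrt(C1 + c^2)
 h(c) = sqrt(C1 + c^2)


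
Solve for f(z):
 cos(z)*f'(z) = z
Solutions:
 f(z) = C1 + Integral(z/cos(z), z)


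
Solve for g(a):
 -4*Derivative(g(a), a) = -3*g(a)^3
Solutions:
 g(a) = -sqrt(2)*sqrt(-1/(C1 + 3*a))
 g(a) = sqrt(2)*sqrt(-1/(C1 + 3*a))


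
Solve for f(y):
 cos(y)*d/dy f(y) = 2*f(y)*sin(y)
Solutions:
 f(y) = C1/cos(y)^2


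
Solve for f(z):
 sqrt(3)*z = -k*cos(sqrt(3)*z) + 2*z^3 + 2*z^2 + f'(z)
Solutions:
 f(z) = C1 + sqrt(3)*k*sin(sqrt(3)*z)/3 - z^4/2 - 2*z^3/3 + sqrt(3)*z^2/2


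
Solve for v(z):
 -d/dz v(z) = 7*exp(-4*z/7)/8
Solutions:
 v(z) = C1 + 49*exp(-4*z/7)/32


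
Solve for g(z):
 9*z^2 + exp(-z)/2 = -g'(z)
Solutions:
 g(z) = C1 - 3*z^3 + exp(-z)/2


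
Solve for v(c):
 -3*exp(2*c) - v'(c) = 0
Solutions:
 v(c) = C1 - 3*exp(2*c)/2


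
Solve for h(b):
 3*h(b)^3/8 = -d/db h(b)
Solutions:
 h(b) = -2*sqrt(-1/(C1 - 3*b))
 h(b) = 2*sqrt(-1/(C1 - 3*b))


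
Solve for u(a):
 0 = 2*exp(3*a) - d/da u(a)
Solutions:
 u(a) = C1 + 2*exp(3*a)/3


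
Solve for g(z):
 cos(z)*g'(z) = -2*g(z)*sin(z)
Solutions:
 g(z) = C1*cos(z)^2


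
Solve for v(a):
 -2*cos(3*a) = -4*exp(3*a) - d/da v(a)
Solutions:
 v(a) = C1 - 4*exp(3*a)/3 + 2*sin(3*a)/3


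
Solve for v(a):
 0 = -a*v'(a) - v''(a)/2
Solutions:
 v(a) = C1 + C2*erf(a)


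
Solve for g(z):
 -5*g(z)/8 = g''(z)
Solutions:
 g(z) = C1*sin(sqrt(10)*z/4) + C2*cos(sqrt(10)*z/4)


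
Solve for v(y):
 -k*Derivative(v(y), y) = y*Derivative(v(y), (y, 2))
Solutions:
 v(y) = C1 + y^(1 - re(k))*(C2*sin(log(y)*Abs(im(k))) + C3*cos(log(y)*im(k)))


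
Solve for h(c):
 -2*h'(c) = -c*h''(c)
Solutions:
 h(c) = C1 + C2*c^3


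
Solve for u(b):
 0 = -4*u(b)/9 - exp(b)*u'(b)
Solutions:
 u(b) = C1*exp(4*exp(-b)/9)


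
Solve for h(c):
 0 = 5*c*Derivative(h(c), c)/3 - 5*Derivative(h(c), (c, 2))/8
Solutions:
 h(c) = C1 + C2*erfi(2*sqrt(3)*c/3)


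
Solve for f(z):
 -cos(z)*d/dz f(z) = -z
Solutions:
 f(z) = C1 + Integral(z/cos(z), z)


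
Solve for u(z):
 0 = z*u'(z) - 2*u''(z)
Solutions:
 u(z) = C1 + C2*erfi(z/2)


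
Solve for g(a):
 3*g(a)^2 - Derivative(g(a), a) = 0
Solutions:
 g(a) = -1/(C1 + 3*a)


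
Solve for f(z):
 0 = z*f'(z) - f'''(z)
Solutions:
 f(z) = C1 + Integral(C2*airyai(z) + C3*airybi(z), z)


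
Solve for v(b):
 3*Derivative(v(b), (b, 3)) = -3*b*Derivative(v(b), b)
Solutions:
 v(b) = C1 + Integral(C2*airyai(-b) + C3*airybi(-b), b)


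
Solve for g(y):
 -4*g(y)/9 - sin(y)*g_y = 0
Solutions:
 g(y) = C1*(cos(y) + 1)^(2/9)/(cos(y) - 1)^(2/9)


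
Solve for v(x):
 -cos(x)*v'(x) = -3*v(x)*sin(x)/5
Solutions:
 v(x) = C1/cos(x)^(3/5)


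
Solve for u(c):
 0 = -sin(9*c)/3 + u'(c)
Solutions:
 u(c) = C1 - cos(9*c)/27


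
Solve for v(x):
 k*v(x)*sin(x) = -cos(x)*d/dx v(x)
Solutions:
 v(x) = C1*exp(k*log(cos(x)))


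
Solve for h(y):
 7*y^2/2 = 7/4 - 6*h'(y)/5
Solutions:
 h(y) = C1 - 35*y^3/36 + 35*y/24


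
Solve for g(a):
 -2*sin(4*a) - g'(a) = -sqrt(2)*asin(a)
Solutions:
 g(a) = C1 + sqrt(2)*(a*asin(a) + sqrt(1 - a^2)) + cos(4*a)/2


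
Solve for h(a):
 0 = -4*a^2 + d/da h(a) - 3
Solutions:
 h(a) = C1 + 4*a^3/3 + 3*a


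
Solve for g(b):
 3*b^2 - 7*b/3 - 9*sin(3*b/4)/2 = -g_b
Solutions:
 g(b) = C1 - b^3 + 7*b^2/6 - 6*cos(3*b/4)


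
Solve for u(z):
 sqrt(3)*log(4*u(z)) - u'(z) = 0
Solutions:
 -sqrt(3)*Integral(1/(log(_y) + 2*log(2)), (_y, u(z)))/3 = C1 - z


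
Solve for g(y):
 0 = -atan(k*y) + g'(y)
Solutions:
 g(y) = C1 + Piecewise((y*atan(k*y) - log(k^2*y^2 + 1)/(2*k), Ne(k, 0)), (0, True))


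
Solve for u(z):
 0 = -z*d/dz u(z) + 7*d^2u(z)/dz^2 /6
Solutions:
 u(z) = C1 + C2*erfi(sqrt(21)*z/7)


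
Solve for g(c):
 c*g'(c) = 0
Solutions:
 g(c) = C1


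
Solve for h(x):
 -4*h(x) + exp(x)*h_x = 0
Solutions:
 h(x) = C1*exp(-4*exp(-x))


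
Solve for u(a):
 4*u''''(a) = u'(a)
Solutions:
 u(a) = C1 + C4*exp(2^(1/3)*a/2) + (C2*sin(2^(1/3)*sqrt(3)*a/4) + C3*cos(2^(1/3)*sqrt(3)*a/4))*exp(-2^(1/3)*a/4)


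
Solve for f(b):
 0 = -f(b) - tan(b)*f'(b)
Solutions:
 f(b) = C1/sin(b)


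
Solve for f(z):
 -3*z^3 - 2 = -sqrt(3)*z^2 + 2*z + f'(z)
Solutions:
 f(z) = C1 - 3*z^4/4 + sqrt(3)*z^3/3 - z^2 - 2*z


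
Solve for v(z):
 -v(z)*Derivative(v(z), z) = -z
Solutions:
 v(z) = -sqrt(C1 + z^2)
 v(z) = sqrt(C1 + z^2)


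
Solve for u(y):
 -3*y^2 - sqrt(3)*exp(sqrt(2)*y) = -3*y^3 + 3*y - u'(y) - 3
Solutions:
 u(y) = C1 - 3*y^4/4 + y^3 + 3*y^2/2 - 3*y + sqrt(6)*exp(sqrt(2)*y)/2


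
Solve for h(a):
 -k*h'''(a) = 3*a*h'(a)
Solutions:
 h(a) = C1 + Integral(C2*airyai(3^(1/3)*a*(-1/k)^(1/3)) + C3*airybi(3^(1/3)*a*(-1/k)^(1/3)), a)


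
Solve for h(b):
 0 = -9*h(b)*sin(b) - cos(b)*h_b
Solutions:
 h(b) = C1*cos(b)^9


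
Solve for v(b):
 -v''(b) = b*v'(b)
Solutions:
 v(b) = C1 + C2*erf(sqrt(2)*b/2)


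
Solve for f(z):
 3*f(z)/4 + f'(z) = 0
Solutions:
 f(z) = C1*exp(-3*z/4)


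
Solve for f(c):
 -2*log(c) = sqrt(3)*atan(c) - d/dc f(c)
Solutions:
 f(c) = C1 + 2*c*log(c) - 2*c + sqrt(3)*(c*atan(c) - log(c^2 + 1)/2)


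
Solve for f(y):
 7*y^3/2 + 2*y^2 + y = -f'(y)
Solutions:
 f(y) = C1 - 7*y^4/8 - 2*y^3/3 - y^2/2


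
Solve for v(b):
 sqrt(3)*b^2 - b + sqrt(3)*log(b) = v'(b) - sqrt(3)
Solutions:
 v(b) = C1 + sqrt(3)*b^3/3 - b^2/2 + sqrt(3)*b*log(b)


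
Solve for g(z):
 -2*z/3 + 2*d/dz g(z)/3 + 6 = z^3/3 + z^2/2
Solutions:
 g(z) = C1 + z^4/8 + z^3/4 + z^2/2 - 9*z


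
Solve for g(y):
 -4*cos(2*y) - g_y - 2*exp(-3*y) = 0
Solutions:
 g(y) = C1 - 2*sin(2*y) + 2*exp(-3*y)/3


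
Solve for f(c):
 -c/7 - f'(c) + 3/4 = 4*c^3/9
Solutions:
 f(c) = C1 - c^4/9 - c^2/14 + 3*c/4


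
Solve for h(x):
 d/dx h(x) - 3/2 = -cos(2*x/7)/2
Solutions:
 h(x) = C1 + 3*x/2 - 7*sin(2*x/7)/4


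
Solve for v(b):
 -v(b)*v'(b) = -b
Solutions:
 v(b) = -sqrt(C1 + b^2)
 v(b) = sqrt(C1 + b^2)


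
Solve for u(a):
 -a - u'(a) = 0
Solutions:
 u(a) = C1 - a^2/2


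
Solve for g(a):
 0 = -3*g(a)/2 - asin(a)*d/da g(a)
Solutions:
 g(a) = C1*exp(-3*Integral(1/asin(a), a)/2)


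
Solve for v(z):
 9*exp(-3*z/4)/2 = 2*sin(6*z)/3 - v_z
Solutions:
 v(z) = C1 - cos(6*z)/9 + 6*exp(-3*z/4)


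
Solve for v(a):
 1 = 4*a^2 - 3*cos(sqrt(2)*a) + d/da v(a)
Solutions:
 v(a) = C1 - 4*a^3/3 + a + 3*sqrt(2)*sin(sqrt(2)*a)/2


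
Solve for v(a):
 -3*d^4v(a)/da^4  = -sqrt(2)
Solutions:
 v(a) = C1 + C2*a + C3*a^2 + C4*a^3 + sqrt(2)*a^4/72


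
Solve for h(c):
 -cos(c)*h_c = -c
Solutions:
 h(c) = C1 + Integral(c/cos(c), c)


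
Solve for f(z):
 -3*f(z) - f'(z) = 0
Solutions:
 f(z) = C1*exp(-3*z)


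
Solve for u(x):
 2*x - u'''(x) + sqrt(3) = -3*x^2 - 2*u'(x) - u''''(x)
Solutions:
 u(x) = C1 + C4*exp(-x) - x^3/2 - x^2/2 - 3*x/2 - sqrt(3)*x/2 + (C2*sin(x) + C3*cos(x))*exp(x)


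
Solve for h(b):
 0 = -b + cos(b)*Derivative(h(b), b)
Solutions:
 h(b) = C1 + Integral(b/cos(b), b)


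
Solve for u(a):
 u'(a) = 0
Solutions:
 u(a) = C1


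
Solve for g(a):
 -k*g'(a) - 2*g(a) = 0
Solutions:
 g(a) = C1*exp(-2*a/k)


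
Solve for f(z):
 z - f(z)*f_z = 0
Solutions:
 f(z) = -sqrt(C1 + z^2)
 f(z) = sqrt(C1 + z^2)


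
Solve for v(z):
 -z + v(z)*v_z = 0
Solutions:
 v(z) = -sqrt(C1 + z^2)
 v(z) = sqrt(C1 + z^2)


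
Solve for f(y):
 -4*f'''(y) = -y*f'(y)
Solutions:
 f(y) = C1 + Integral(C2*airyai(2^(1/3)*y/2) + C3*airybi(2^(1/3)*y/2), y)


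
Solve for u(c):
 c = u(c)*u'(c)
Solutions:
 u(c) = -sqrt(C1 + c^2)
 u(c) = sqrt(C1 + c^2)


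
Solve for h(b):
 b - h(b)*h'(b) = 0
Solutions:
 h(b) = -sqrt(C1 + b^2)
 h(b) = sqrt(C1 + b^2)


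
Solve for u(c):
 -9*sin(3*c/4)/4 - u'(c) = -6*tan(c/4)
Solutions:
 u(c) = C1 - 24*log(cos(c/4)) + 3*cos(3*c/4)


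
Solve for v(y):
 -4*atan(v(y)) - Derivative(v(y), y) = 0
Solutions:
 Integral(1/atan(_y), (_y, v(y))) = C1 - 4*y


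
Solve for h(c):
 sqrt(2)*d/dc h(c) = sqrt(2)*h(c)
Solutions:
 h(c) = C1*exp(c)


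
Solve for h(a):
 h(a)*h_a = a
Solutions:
 h(a) = -sqrt(C1 + a^2)
 h(a) = sqrt(C1 + a^2)


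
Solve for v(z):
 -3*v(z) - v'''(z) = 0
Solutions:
 v(z) = C3*exp(-3^(1/3)*z) + (C1*sin(3^(5/6)*z/2) + C2*cos(3^(5/6)*z/2))*exp(3^(1/3)*z/2)


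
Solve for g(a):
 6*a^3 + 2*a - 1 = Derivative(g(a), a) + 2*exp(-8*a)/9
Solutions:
 g(a) = C1 + 3*a^4/2 + a^2 - a + exp(-8*a)/36


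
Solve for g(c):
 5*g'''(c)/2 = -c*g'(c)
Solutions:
 g(c) = C1 + Integral(C2*airyai(-2^(1/3)*5^(2/3)*c/5) + C3*airybi(-2^(1/3)*5^(2/3)*c/5), c)


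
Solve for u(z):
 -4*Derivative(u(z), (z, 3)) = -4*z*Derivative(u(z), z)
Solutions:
 u(z) = C1 + Integral(C2*airyai(z) + C3*airybi(z), z)


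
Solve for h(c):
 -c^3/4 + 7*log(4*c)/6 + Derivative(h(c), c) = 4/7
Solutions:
 h(c) = C1 + c^4/16 - 7*c*log(c)/6 - 7*c*log(2)/3 + 73*c/42


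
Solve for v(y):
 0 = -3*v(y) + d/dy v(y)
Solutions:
 v(y) = C1*exp(3*y)


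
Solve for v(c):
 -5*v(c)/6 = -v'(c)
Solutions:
 v(c) = C1*exp(5*c/6)


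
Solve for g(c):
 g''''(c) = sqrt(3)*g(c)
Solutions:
 g(c) = C1*exp(-3^(1/8)*c) + C2*exp(3^(1/8)*c) + C3*sin(3^(1/8)*c) + C4*cos(3^(1/8)*c)


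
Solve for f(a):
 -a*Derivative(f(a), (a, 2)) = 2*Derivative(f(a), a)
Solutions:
 f(a) = C1 + C2/a


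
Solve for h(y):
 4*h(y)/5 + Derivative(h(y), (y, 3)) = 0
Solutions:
 h(y) = C3*exp(-10^(2/3)*y/5) + (C1*sin(10^(2/3)*sqrt(3)*y/10) + C2*cos(10^(2/3)*sqrt(3)*y/10))*exp(10^(2/3)*y/10)


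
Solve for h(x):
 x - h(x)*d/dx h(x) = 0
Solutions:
 h(x) = -sqrt(C1 + x^2)
 h(x) = sqrt(C1 + x^2)


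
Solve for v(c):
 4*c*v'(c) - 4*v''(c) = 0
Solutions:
 v(c) = C1 + C2*erfi(sqrt(2)*c/2)


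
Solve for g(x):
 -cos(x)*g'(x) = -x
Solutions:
 g(x) = C1 + Integral(x/cos(x), x)


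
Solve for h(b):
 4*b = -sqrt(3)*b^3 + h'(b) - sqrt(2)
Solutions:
 h(b) = C1 + sqrt(3)*b^4/4 + 2*b^2 + sqrt(2)*b


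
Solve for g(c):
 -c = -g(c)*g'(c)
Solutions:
 g(c) = -sqrt(C1 + c^2)
 g(c) = sqrt(C1 + c^2)


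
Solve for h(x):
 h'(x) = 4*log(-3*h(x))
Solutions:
 -Integral(1/(log(-_y) + log(3)), (_y, h(x)))/4 = C1 - x


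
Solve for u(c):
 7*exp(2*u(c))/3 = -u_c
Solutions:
 u(c) = log(-sqrt(1/(C1 + 7*c))) - log(2) + log(6)/2
 u(c) = log(1/(C1 + 7*c))/2 - log(2) + log(6)/2


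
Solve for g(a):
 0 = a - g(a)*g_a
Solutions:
 g(a) = -sqrt(C1 + a^2)
 g(a) = sqrt(C1 + a^2)


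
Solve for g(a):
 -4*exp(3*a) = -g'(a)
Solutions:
 g(a) = C1 + 4*exp(3*a)/3


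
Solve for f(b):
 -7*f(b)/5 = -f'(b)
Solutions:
 f(b) = C1*exp(7*b/5)


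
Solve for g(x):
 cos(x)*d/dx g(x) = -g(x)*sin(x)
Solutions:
 g(x) = C1*cos(x)


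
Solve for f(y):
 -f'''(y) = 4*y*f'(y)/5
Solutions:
 f(y) = C1 + Integral(C2*airyai(-10^(2/3)*y/5) + C3*airybi(-10^(2/3)*y/5), y)


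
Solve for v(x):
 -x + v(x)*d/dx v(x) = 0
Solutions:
 v(x) = -sqrt(C1 + x^2)
 v(x) = sqrt(C1 + x^2)


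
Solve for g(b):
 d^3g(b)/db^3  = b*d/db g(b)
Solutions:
 g(b) = C1 + Integral(C2*airyai(b) + C3*airybi(b), b)


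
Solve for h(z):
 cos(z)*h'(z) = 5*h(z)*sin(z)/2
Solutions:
 h(z) = C1/cos(z)^(5/2)


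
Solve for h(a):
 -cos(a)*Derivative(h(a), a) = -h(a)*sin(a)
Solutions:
 h(a) = C1/cos(a)


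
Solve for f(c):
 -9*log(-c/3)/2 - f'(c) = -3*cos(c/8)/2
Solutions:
 f(c) = C1 - 9*c*log(-c)/2 + 9*c/2 + 9*c*log(3)/2 + 12*sin(c/8)


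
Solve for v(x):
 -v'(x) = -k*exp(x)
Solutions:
 v(x) = C1 + k*exp(x)


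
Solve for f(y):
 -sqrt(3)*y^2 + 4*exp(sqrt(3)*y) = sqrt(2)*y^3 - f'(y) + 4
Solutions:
 f(y) = C1 + sqrt(2)*y^4/4 + sqrt(3)*y^3/3 + 4*y - 4*sqrt(3)*exp(sqrt(3)*y)/3


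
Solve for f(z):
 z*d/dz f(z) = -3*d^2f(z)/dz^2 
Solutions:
 f(z) = C1 + C2*erf(sqrt(6)*z/6)


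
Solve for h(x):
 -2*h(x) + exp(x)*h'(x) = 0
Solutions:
 h(x) = C1*exp(-2*exp(-x))


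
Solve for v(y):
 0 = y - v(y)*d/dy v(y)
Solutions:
 v(y) = -sqrt(C1 + y^2)
 v(y) = sqrt(C1 + y^2)


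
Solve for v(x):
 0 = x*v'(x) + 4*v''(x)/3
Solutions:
 v(x) = C1 + C2*erf(sqrt(6)*x/4)


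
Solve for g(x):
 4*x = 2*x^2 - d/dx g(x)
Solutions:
 g(x) = C1 + 2*x^3/3 - 2*x^2


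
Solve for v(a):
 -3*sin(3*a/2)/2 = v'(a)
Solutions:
 v(a) = C1 + cos(3*a/2)


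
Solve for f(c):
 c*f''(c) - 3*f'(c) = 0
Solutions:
 f(c) = C1 + C2*c^4


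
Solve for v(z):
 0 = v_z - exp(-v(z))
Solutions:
 v(z) = log(C1 + z)


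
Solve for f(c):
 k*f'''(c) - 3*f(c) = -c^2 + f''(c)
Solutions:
 f(c) = C1*exp(c*(-(sqrt(((81 + 2/k^2)^2 - 4/k^4)/k^2)/2 - 81/(2*k) - 1/k^3)^(1/3) + 1/k - 1/(k^2*(sqrt(((81 + 2/k^2)^2 - 4/k^4)/k^2)/2 - 81/(2*k) - 1/k^3)^(1/3)))/3) + C2*exp(c*((sqrt(((81 + 2/k^2)^2 - 4/k^4)/k^2)/2 - 81/(2*k) - 1/k^3)^(1/3) - sqrt(3)*I*(sqrt(((81 + 2/k^2)^2 - 4/k^4)/k^2)/2 - 81/(2*k) - 1/k^3)^(1/3) + 2/k - 4/(k^2*(-1 + sqrt(3)*I)*(sqrt(((81 + 2/k^2)^2 - 4/k^4)/k^2)/2 - 81/(2*k) - 1/k^3)^(1/3)))/6) + C3*exp(c*((sqrt(((81 + 2/k^2)^2 - 4/k^4)/k^2)/2 - 81/(2*k) - 1/k^3)^(1/3) + sqrt(3)*I*(sqrt(((81 + 2/k^2)^2 - 4/k^4)/k^2)/2 - 81/(2*k) - 1/k^3)^(1/3) + 2/k + 4/(k^2*(1 + sqrt(3)*I)*(sqrt(((81 + 2/k^2)^2 - 4/k^4)/k^2)/2 - 81/(2*k) - 1/k^3)^(1/3)))/6) + c^2/3 - 2/9


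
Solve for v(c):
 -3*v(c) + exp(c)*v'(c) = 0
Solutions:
 v(c) = C1*exp(-3*exp(-c))


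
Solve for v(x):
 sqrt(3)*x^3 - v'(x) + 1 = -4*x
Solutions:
 v(x) = C1 + sqrt(3)*x^4/4 + 2*x^2 + x


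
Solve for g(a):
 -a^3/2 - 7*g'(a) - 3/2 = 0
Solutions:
 g(a) = C1 - a^4/56 - 3*a/14


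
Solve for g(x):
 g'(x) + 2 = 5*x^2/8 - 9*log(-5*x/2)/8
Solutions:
 g(x) = C1 + 5*x^3/24 - 9*x*log(-x)/8 + x*(-9*log(5) - 7 + 9*log(2))/8


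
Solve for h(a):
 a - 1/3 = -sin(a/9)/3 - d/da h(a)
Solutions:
 h(a) = C1 - a^2/2 + a/3 + 3*cos(a/9)


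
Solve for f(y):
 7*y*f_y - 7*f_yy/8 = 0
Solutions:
 f(y) = C1 + C2*erfi(2*y)


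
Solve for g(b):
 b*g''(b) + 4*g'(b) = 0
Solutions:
 g(b) = C1 + C2/b^3


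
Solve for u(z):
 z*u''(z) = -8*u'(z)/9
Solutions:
 u(z) = C1 + C2*z^(1/9)


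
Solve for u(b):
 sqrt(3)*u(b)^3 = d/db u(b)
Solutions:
 u(b) = -sqrt(2)*sqrt(-1/(C1 + sqrt(3)*b))/2
 u(b) = sqrt(2)*sqrt(-1/(C1 + sqrt(3)*b))/2


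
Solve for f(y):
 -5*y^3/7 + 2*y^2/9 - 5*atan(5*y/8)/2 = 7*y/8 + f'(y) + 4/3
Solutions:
 f(y) = C1 - 5*y^4/28 + 2*y^3/27 - 7*y^2/16 - 5*y*atan(5*y/8)/2 - 4*y/3 + 2*log(25*y^2 + 64)


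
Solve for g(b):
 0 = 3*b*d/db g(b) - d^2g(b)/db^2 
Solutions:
 g(b) = C1 + C2*erfi(sqrt(6)*b/2)


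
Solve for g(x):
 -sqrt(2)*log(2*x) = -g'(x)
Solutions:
 g(x) = C1 + sqrt(2)*x*log(x) - sqrt(2)*x + sqrt(2)*x*log(2)


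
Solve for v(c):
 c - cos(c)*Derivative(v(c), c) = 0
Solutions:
 v(c) = C1 + Integral(c/cos(c), c)


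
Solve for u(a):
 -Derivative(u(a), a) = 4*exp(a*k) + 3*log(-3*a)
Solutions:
 u(a) = C1 - 3*a*log(-a) + 3*a*(1 - log(3)) + Piecewise((-4*exp(a*k)/k, Ne(k, 0)), (-4*a, True))


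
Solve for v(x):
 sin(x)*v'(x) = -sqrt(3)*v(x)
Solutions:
 v(x) = C1*(cos(x) + 1)^(sqrt(3)/2)/(cos(x) - 1)^(sqrt(3)/2)


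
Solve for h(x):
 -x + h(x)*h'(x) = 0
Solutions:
 h(x) = -sqrt(C1 + x^2)
 h(x) = sqrt(C1 + x^2)


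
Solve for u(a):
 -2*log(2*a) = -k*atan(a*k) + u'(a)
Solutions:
 u(a) = C1 - 2*a*log(a) - 2*a*log(2) + 2*a + k*Piecewise((a*atan(a*k) - log(a^2*k^2 + 1)/(2*k), Ne(k, 0)), (0, True))


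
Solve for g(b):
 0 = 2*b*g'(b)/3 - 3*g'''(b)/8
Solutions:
 g(b) = C1 + Integral(C2*airyai(2*6^(1/3)*b/3) + C3*airybi(2*6^(1/3)*b/3), b)


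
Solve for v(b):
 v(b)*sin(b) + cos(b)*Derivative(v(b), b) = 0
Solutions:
 v(b) = C1*cos(b)


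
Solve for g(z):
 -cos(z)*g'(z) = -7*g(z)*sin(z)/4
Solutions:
 g(z) = C1/cos(z)^(7/4)


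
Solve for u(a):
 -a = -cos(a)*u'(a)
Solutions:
 u(a) = C1 + Integral(a/cos(a), a)


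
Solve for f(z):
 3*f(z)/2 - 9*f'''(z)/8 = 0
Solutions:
 f(z) = C3*exp(6^(2/3)*z/3) + (C1*sin(2^(2/3)*3^(1/6)*z/2) + C2*cos(2^(2/3)*3^(1/6)*z/2))*exp(-6^(2/3)*z/6)


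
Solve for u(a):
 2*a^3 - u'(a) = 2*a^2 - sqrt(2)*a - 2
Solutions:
 u(a) = C1 + a^4/2 - 2*a^3/3 + sqrt(2)*a^2/2 + 2*a


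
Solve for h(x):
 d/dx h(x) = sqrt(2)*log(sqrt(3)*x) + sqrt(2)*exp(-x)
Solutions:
 h(x) = C1 + sqrt(2)*x*log(x) + sqrt(2)*x*(-1 + log(3)/2) - sqrt(2)*exp(-x)


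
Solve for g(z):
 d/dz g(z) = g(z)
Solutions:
 g(z) = C1*exp(z)


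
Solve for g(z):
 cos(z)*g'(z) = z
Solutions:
 g(z) = C1 + Integral(z/cos(z), z)


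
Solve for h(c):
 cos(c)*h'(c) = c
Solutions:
 h(c) = C1 + Integral(c/cos(c), c)


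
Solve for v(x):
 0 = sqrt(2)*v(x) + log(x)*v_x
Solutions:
 v(x) = C1*exp(-sqrt(2)*li(x))


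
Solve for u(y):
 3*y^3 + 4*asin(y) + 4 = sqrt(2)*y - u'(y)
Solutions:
 u(y) = C1 - 3*y^4/4 + sqrt(2)*y^2/2 - 4*y*asin(y) - 4*y - 4*sqrt(1 - y^2)


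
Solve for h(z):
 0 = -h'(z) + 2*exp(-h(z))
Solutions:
 h(z) = log(C1 + 2*z)


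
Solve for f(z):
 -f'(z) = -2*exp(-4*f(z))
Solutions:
 f(z) = log(-I*(C1 + 8*z)^(1/4))
 f(z) = log(I*(C1 + 8*z)^(1/4))
 f(z) = log(-(C1 + 8*z)^(1/4))
 f(z) = log(C1 + 8*z)/4


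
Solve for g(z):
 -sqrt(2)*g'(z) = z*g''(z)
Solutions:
 g(z) = C1 + C2*z^(1 - sqrt(2))


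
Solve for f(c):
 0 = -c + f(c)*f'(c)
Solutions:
 f(c) = -sqrt(C1 + c^2)
 f(c) = sqrt(C1 + c^2)


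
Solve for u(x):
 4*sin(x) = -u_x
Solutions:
 u(x) = C1 + 4*cos(x)


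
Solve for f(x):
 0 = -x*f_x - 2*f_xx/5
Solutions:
 f(x) = C1 + C2*erf(sqrt(5)*x/2)


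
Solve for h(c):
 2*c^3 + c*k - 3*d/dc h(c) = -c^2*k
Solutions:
 h(c) = C1 + c^4/6 + c^3*k/9 + c^2*k/6


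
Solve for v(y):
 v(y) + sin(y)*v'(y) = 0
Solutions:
 v(y) = C1*sqrt(cos(y) + 1)/sqrt(cos(y) - 1)


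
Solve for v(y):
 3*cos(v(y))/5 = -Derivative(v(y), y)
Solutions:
 3*y/5 - log(sin(v(y)) - 1)/2 + log(sin(v(y)) + 1)/2 = C1


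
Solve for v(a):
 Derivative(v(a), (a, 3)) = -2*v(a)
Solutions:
 v(a) = C3*exp(-2^(1/3)*a) + (C1*sin(2^(1/3)*sqrt(3)*a/2) + C2*cos(2^(1/3)*sqrt(3)*a/2))*exp(2^(1/3)*a/2)


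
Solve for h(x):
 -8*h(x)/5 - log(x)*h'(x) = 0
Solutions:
 h(x) = C1*exp(-8*li(x)/5)


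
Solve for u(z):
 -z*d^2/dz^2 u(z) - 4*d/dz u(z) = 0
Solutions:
 u(z) = C1 + C2/z^3


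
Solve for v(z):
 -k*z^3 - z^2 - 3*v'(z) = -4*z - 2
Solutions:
 v(z) = C1 - k*z^4/12 - z^3/9 + 2*z^2/3 + 2*z/3


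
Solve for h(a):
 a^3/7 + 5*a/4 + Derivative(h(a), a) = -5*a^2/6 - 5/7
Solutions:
 h(a) = C1 - a^4/28 - 5*a^3/18 - 5*a^2/8 - 5*a/7


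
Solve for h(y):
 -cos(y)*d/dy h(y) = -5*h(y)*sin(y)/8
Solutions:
 h(y) = C1/cos(y)^(5/8)


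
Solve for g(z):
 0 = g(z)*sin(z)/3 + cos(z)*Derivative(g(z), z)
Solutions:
 g(z) = C1*cos(z)^(1/3)


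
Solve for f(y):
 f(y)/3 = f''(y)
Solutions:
 f(y) = C1*exp(-sqrt(3)*y/3) + C2*exp(sqrt(3)*y/3)


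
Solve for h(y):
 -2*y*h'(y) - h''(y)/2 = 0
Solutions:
 h(y) = C1 + C2*erf(sqrt(2)*y)


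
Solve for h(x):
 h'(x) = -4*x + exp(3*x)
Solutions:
 h(x) = C1 - 2*x^2 + exp(3*x)/3


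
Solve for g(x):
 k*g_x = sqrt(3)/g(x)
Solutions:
 g(x) = -sqrt(C1 + 2*sqrt(3)*x/k)
 g(x) = sqrt(C1 + 2*sqrt(3)*x/k)


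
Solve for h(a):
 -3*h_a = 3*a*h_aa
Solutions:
 h(a) = C1 + C2*log(a)


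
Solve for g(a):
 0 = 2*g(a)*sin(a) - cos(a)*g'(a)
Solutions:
 g(a) = C1/cos(a)^2


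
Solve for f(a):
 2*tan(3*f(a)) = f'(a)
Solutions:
 f(a) = -asin(C1*exp(6*a))/3 + pi/3
 f(a) = asin(C1*exp(6*a))/3


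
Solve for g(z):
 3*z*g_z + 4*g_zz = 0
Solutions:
 g(z) = C1 + C2*erf(sqrt(6)*z/4)


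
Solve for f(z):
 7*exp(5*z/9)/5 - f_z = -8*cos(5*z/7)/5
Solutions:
 f(z) = C1 + 63*exp(5*z/9)/25 + 56*sin(5*z/7)/25


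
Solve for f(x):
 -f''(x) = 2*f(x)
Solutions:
 f(x) = C1*sin(sqrt(2)*x) + C2*cos(sqrt(2)*x)


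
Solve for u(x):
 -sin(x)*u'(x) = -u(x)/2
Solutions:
 u(x) = C1*(cos(x) - 1)^(1/4)/(cos(x) + 1)^(1/4)


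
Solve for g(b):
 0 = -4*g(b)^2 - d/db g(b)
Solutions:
 g(b) = 1/(C1 + 4*b)


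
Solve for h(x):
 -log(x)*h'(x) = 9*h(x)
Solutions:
 h(x) = C1*exp(-9*li(x))


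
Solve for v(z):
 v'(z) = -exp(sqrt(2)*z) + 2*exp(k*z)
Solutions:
 v(z) = C1 - sqrt(2)*exp(sqrt(2)*z)/2 + 2*exp(k*z)/k


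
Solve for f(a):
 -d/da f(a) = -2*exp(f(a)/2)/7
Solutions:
 f(a) = 2*log(-1/(C1 + 2*a)) + 2*log(14)


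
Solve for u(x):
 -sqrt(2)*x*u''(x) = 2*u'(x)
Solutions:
 u(x) = C1 + C2*x^(1 - sqrt(2))


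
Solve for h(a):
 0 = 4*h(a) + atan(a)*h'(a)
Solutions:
 h(a) = C1*exp(-4*Integral(1/atan(a), a))


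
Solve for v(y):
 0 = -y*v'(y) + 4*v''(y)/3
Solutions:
 v(y) = C1 + C2*erfi(sqrt(6)*y/4)


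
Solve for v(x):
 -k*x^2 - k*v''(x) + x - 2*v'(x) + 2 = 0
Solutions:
 v(x) = C1 + C2*exp(-2*x/k) - k^3*x/4 + k^2*x^2/4 - k*x^3/6 - k*x/4 + x^2/4 + x


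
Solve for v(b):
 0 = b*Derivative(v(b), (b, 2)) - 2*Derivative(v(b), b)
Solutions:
 v(b) = C1 + C2*b^3


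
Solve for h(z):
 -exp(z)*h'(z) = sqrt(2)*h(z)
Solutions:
 h(z) = C1*exp(sqrt(2)*exp(-z))


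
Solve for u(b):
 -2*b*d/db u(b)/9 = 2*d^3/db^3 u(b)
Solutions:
 u(b) = C1 + Integral(C2*airyai(-3^(1/3)*b/3) + C3*airybi(-3^(1/3)*b/3), b)


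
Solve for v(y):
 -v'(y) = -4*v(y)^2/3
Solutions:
 v(y) = -3/(C1 + 4*y)


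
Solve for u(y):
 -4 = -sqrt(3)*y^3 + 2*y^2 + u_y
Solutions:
 u(y) = C1 + sqrt(3)*y^4/4 - 2*y^3/3 - 4*y


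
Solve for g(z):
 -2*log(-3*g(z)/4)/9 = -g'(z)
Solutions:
 -9*Integral(1/(log(-_y) - 2*log(2) + log(3)), (_y, g(z)))/2 = C1 - z


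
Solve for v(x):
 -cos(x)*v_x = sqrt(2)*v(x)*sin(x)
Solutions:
 v(x) = C1*cos(x)^(sqrt(2))


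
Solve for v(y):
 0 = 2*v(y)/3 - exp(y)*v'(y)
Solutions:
 v(y) = C1*exp(-2*exp(-y)/3)


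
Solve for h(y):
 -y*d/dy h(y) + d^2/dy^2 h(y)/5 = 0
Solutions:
 h(y) = C1 + C2*erfi(sqrt(10)*y/2)


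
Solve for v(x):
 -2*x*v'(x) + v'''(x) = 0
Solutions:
 v(x) = C1 + Integral(C2*airyai(2^(1/3)*x) + C3*airybi(2^(1/3)*x), x)


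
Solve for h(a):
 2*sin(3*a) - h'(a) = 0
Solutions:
 h(a) = C1 - 2*cos(3*a)/3


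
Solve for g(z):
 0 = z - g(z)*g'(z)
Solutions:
 g(z) = -sqrt(C1 + z^2)
 g(z) = sqrt(C1 + z^2)


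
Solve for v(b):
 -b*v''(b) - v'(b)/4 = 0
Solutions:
 v(b) = C1 + C2*b^(3/4)


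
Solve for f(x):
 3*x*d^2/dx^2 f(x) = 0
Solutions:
 f(x) = C1 + C2*x


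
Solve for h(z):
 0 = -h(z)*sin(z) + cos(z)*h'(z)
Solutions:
 h(z) = C1/cos(z)


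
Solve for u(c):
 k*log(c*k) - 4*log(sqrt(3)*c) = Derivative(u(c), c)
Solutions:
 u(c) = C1 + c*(k - 4)*log(c) + c*(k*log(k) - k - 2*log(3) + 4)


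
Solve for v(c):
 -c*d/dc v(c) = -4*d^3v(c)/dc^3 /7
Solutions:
 v(c) = C1 + Integral(C2*airyai(14^(1/3)*c/2) + C3*airybi(14^(1/3)*c/2), c)


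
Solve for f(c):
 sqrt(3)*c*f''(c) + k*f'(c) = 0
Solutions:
 f(c) = C1 + c^(-sqrt(3)*re(k)/3 + 1)*(C2*sin(sqrt(3)*log(c)*Abs(im(k))/3) + C3*cos(sqrt(3)*log(c)*im(k)/3))


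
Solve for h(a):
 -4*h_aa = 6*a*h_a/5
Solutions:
 h(a) = C1 + C2*erf(sqrt(15)*a/10)


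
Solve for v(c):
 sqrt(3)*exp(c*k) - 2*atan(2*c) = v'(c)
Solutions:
 v(c) = C1 - 2*c*atan(2*c) + sqrt(3)*Piecewise((exp(c*k)/k, Ne(k, 0)), (c, True)) + log(4*c^2 + 1)/2


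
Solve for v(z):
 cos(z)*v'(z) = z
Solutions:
 v(z) = C1 + Integral(z/cos(z), z)


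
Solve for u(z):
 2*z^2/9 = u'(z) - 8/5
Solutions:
 u(z) = C1 + 2*z^3/27 + 8*z/5


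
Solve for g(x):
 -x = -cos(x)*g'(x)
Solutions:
 g(x) = C1 + Integral(x/cos(x), x)


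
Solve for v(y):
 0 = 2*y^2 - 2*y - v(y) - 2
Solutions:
 v(y) = 2*y^2 - 2*y - 2


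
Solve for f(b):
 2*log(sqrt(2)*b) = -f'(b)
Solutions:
 f(b) = C1 - 2*b*log(b) - b*log(2) + 2*b


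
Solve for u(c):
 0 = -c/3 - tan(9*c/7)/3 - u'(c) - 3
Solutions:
 u(c) = C1 - c^2/6 - 3*c + 7*log(cos(9*c/7))/27


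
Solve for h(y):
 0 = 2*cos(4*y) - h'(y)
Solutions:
 h(y) = C1 + sin(4*y)/2


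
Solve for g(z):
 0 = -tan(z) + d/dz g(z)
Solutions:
 g(z) = C1 - log(cos(z))


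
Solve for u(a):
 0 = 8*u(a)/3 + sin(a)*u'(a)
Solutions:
 u(a) = C1*(cos(a) + 1)^(4/3)/(cos(a) - 1)^(4/3)


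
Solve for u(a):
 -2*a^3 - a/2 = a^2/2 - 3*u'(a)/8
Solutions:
 u(a) = C1 + 4*a^4/3 + 4*a^3/9 + 2*a^2/3


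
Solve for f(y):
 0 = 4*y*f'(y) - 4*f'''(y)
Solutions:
 f(y) = C1 + Integral(C2*airyai(y) + C3*airybi(y), y)


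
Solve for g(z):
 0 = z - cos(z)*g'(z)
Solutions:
 g(z) = C1 + Integral(z/cos(z), z)


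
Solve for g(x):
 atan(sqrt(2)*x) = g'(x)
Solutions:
 g(x) = C1 + x*atan(sqrt(2)*x) - sqrt(2)*log(2*x^2 + 1)/4


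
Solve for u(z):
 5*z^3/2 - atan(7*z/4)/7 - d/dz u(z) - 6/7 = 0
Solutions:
 u(z) = C1 + 5*z^4/8 - z*atan(7*z/4)/7 - 6*z/7 + 2*log(49*z^2 + 16)/49


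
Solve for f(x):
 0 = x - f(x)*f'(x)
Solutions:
 f(x) = -sqrt(C1 + x^2)
 f(x) = sqrt(C1 + x^2)


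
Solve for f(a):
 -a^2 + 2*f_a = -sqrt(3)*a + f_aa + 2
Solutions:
 f(a) = C1 + C2*exp(2*a) + a^3/6 - sqrt(3)*a^2/4 + a^2/4 - sqrt(3)*a/4 + 5*a/4


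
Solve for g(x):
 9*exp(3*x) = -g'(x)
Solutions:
 g(x) = C1 - 3*exp(3*x)


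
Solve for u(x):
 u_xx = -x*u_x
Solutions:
 u(x) = C1 + C2*erf(sqrt(2)*x/2)


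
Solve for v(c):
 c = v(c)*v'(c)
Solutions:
 v(c) = -sqrt(C1 + c^2)
 v(c) = sqrt(C1 + c^2)


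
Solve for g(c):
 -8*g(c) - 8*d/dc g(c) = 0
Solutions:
 g(c) = C1*exp(-c)


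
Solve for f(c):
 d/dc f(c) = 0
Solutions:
 f(c) = C1


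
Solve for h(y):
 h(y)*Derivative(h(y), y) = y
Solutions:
 h(y) = -sqrt(C1 + y^2)
 h(y) = sqrt(C1 + y^2)


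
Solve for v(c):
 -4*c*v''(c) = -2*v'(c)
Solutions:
 v(c) = C1 + C2*c^(3/2)


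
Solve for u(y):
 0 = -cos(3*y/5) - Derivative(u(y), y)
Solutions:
 u(y) = C1 - 5*sin(3*y/5)/3


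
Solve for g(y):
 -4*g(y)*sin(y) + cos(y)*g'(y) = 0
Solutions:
 g(y) = C1/cos(y)^4


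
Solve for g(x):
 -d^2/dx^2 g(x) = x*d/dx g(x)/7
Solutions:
 g(x) = C1 + C2*erf(sqrt(14)*x/14)


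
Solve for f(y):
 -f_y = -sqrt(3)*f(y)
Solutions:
 f(y) = C1*exp(sqrt(3)*y)


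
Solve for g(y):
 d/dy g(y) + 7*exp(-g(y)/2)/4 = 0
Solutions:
 g(y) = 2*log(C1 - 7*y/8)


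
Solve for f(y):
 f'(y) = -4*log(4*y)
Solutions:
 f(y) = C1 - 4*y*log(y) - y*log(256) + 4*y


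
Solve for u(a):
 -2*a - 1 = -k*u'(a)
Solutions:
 u(a) = C1 + a^2/k + a/k


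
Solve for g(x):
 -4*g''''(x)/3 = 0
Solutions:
 g(x) = C1 + C2*x + C3*x^2 + C4*x^3


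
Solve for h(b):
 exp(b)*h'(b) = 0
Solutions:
 h(b) = C1


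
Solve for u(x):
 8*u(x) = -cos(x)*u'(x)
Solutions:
 u(x) = C1*(sin(x)^4 - 4*sin(x)^3 + 6*sin(x)^2 - 4*sin(x) + 1)/(sin(x)^4 + 4*sin(x)^3 + 6*sin(x)^2 + 4*sin(x) + 1)


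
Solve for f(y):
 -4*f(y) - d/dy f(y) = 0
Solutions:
 f(y) = C1*exp(-4*y)


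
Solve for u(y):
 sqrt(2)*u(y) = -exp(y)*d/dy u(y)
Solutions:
 u(y) = C1*exp(sqrt(2)*exp(-y))


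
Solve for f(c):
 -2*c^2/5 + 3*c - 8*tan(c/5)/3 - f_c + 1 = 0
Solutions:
 f(c) = C1 - 2*c^3/15 + 3*c^2/2 + c + 40*log(cos(c/5))/3


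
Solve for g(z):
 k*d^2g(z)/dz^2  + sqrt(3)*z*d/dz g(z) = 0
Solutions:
 g(z) = C1 + C2*sqrt(k)*erf(sqrt(2)*3^(1/4)*z*sqrt(1/k)/2)


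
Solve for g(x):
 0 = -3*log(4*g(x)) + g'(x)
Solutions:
 -Integral(1/(log(_y) + 2*log(2)), (_y, g(x)))/3 = C1 - x


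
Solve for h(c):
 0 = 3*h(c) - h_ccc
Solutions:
 h(c) = C3*exp(3^(1/3)*c) + (C1*sin(3^(5/6)*c/2) + C2*cos(3^(5/6)*c/2))*exp(-3^(1/3)*c/2)


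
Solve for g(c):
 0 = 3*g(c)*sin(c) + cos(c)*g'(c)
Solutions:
 g(c) = C1*cos(c)^3


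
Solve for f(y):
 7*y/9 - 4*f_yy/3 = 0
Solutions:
 f(y) = C1 + C2*y + 7*y^3/72


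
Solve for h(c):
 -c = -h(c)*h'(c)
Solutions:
 h(c) = -sqrt(C1 + c^2)
 h(c) = sqrt(C1 + c^2)


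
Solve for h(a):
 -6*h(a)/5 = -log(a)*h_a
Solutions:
 h(a) = C1*exp(6*li(a)/5)


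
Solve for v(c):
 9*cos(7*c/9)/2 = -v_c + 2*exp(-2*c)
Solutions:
 v(c) = C1 - 81*sin(7*c/9)/14 - exp(-2*c)


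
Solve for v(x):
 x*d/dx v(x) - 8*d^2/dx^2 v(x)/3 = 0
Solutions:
 v(x) = C1 + C2*erfi(sqrt(3)*x/4)


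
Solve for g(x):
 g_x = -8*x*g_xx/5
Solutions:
 g(x) = C1 + C2*x^(3/8)


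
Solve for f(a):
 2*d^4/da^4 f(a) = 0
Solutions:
 f(a) = C1 + C2*a + C3*a^2 + C4*a^3


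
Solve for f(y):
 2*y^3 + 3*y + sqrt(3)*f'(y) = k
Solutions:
 f(y) = C1 + sqrt(3)*k*y/3 - sqrt(3)*y^4/6 - sqrt(3)*y^2/2


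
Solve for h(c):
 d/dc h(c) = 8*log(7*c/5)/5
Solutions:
 h(c) = C1 + 8*c*log(c)/5 - 8*c*log(5)/5 - 8*c/5 + 8*c*log(7)/5


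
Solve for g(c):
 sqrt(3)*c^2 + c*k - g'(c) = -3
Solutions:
 g(c) = C1 + sqrt(3)*c^3/3 + c^2*k/2 + 3*c


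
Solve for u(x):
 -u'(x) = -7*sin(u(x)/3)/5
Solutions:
 -7*x/5 + 3*log(cos(u(x)/3) - 1)/2 - 3*log(cos(u(x)/3) + 1)/2 = C1


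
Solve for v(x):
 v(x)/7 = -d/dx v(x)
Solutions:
 v(x) = C1*exp(-x/7)


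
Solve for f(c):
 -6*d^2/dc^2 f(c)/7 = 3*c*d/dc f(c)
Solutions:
 f(c) = C1 + C2*erf(sqrt(7)*c/2)


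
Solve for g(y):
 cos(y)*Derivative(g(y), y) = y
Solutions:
 g(y) = C1 + Integral(y/cos(y), y)


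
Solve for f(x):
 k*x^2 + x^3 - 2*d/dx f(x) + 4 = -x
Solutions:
 f(x) = C1 + k*x^3/6 + x^4/8 + x^2/4 + 2*x


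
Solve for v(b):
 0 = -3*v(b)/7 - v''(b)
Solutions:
 v(b) = C1*sin(sqrt(21)*b/7) + C2*cos(sqrt(21)*b/7)


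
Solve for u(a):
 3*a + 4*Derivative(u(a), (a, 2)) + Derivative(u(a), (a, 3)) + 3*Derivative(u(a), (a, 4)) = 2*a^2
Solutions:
 u(a) = C1 + C2*a + a^4/24 - a^3/6 - a^2/4 + (C3*sin(sqrt(47)*a/6) + C4*cos(sqrt(47)*a/6))*exp(-a/6)


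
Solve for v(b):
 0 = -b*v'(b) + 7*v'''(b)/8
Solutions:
 v(b) = C1 + Integral(C2*airyai(2*7^(2/3)*b/7) + C3*airybi(2*7^(2/3)*b/7), b)


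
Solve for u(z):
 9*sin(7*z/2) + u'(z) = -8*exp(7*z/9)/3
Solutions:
 u(z) = C1 - 24*exp(7*z/9)/7 + 18*cos(7*z/2)/7


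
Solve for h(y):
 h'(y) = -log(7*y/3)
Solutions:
 h(y) = C1 - y*log(y) + y*log(3/7) + y


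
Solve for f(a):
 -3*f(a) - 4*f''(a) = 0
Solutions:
 f(a) = C1*sin(sqrt(3)*a/2) + C2*cos(sqrt(3)*a/2)


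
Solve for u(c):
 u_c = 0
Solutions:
 u(c) = C1


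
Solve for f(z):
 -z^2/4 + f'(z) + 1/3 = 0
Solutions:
 f(z) = C1 + z^3/12 - z/3


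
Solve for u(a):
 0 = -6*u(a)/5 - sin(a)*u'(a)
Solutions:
 u(a) = C1*(cos(a) + 1)^(3/5)/(cos(a) - 1)^(3/5)


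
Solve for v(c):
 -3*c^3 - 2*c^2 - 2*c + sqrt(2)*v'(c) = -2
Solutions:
 v(c) = C1 + 3*sqrt(2)*c^4/8 + sqrt(2)*c^3/3 + sqrt(2)*c^2/2 - sqrt(2)*c


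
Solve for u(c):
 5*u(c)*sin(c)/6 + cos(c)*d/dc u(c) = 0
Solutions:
 u(c) = C1*cos(c)^(5/6)


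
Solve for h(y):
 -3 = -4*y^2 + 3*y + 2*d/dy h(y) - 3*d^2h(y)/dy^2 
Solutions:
 h(y) = C1 + C2*exp(2*y/3) + 2*y^3/3 + 9*y^2/4 + 21*y/4


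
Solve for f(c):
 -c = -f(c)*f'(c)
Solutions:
 f(c) = -sqrt(C1 + c^2)
 f(c) = sqrt(C1 + c^2)


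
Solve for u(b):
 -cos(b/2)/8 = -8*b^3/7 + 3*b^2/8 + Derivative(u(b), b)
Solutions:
 u(b) = C1 + 2*b^4/7 - b^3/8 - sin(b/2)/4


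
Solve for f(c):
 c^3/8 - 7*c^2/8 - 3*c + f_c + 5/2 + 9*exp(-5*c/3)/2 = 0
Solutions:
 f(c) = C1 - c^4/32 + 7*c^3/24 + 3*c^2/2 - 5*c/2 + 27*exp(-5*c/3)/10


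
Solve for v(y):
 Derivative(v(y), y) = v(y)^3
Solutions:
 v(y) = -sqrt(2)*sqrt(-1/(C1 + y))/2
 v(y) = sqrt(2)*sqrt(-1/(C1 + y))/2


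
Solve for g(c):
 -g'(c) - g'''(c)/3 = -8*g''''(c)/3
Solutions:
 g(c) = C1 + C2*exp(c*(-(72*sqrt(1297) + 2593)^(1/3) - 1/(72*sqrt(1297) + 2593)^(1/3) + 2)/48)*sin(sqrt(3)*c*(-(72*sqrt(1297) + 2593)^(1/3) + (72*sqrt(1297) + 2593)^(-1/3))/48) + C3*exp(c*(-(72*sqrt(1297) + 2593)^(1/3) - 1/(72*sqrt(1297) + 2593)^(1/3) + 2)/48)*cos(sqrt(3)*c*(-(72*sqrt(1297) + 2593)^(1/3) + (72*sqrt(1297) + 2593)^(-1/3))/48) + C4*exp(c*((72*sqrt(1297) + 2593)^(-1/3) + 1 + (72*sqrt(1297) + 2593)^(1/3))/24)
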